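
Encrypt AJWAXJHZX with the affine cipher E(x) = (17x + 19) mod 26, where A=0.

A(0): 17·0+19=19 → T
J(9): 17·9+19=172≡16 → Q
W(22): 17·22+19=393≡3 → D
A(0): 17·0+19=19 → T
X(23): 17·23+19=410≡20 → U
J(9): 17·9+19=172≡16 → Q
H(7): 17·7+19=138≡8 → I
Z(25): 17·25+19=444≡2 → C
X(23): 17·23+19=410≡20 → U

TQDTUQICU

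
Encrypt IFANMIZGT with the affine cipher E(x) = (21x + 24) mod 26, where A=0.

KZYLQKDUH

I(8): 21·8+24=192≡10 → K
F(5): 21·5+24=129≡25 → Z
A(0): 21·0+24=24 → Y
N(13): 21·13+24=297≡11 → L
M(12): 21·12+24=276≡16 → Q
I(8): 21·8+24=192≡10 → K
Z(25): 21·25+24=549≡3 → D
G(6): 21·6+24=150≡20 → U
T(19): 21·19+24=423≡7 → H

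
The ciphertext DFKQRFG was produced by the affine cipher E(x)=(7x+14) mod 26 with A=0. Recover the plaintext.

The inverse of 7 mod 26 is 15, since 7·15=105≡1. Apply D(y)=15·(y−14) mod 26:
D(3): 15·(3−14)=-165≡17 → R
F(5): 15·(5−14)=-135≡21 → V
K(10): 15·(10−14)=-60≡18 → S
Q(16): 15·(16−14)=30≡4 → E
R(17): 15·(17−14)=45≡19 → T
F(5): 15·(5−14)=-135≡21 → V
G(6): 15·(6−14)=-120≡10 → K

RVSETVK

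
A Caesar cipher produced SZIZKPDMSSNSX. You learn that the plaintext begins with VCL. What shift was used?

From the crib: S(18)−V(21)=-3≡23, so the shift is 23.

23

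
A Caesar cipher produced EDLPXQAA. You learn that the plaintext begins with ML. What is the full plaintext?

MLTXFYII

From the crib: E(4)−M(12)=-8≡18, so the shift is 18.
Subtract 18 from each ciphertext letter:
E(4): 4−18=-14≡12 → M
D(3): 3−18=-15≡11 → L
L(11): 11−18=-7≡19 → T
P(15): 15−18=-3≡23 → X
X(23): 23−18=5 → F
Q(16): 16−18=-2≡24 → Y
A(0): 0−18=-18≡8 → I
A(0): 0−18=-18≡8 → I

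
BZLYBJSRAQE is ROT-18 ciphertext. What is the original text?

JHTGJRAZIYM

B(1): 1−18=-17≡9 → J
Z(25): 25−18=7 → H
L(11): 11−18=-7≡19 → T
Y(24): 24−18=6 → G
B(1): 1−18=-17≡9 → J
J(9): 9−18=-9≡17 → R
S(18): 18−18=0 → A
R(17): 17−18=-1≡25 → Z
A(0): 0−18=-18≡8 → I
Q(16): 16−18=-2≡24 → Y
E(4): 4−18=-14≡12 → M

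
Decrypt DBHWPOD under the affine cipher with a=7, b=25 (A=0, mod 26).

IEQHGRI

The inverse of 7 mod 26 is 15, since 7·15=105≡1. Apply D(y)=15·(y−25) mod 26:
D(3): 15·(3−25)=-330≡8 → I
B(1): 15·(1−25)=-360≡4 → E
H(7): 15·(7−25)=-270≡16 → Q
W(22): 15·(22−25)=-45≡7 → H
P(15): 15·(15−25)=-150≡6 → G
O(14): 15·(14−25)=-165≡17 → R
D(3): 15·(3−25)=-330≡8 → I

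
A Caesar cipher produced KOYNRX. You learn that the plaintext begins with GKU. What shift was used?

From the crib: K(10)−G(6)=4, so the shift is 4.

4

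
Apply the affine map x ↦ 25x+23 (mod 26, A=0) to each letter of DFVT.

D(3): 25·3+23=98≡20 → U
F(5): 25·5+23=148≡18 → S
V(21): 25·21+23=548≡2 → C
T(19): 25·19+23=498≡4 → E

USCE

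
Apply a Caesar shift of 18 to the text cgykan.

uyqcsf

c(2): 2+18=20 → u
g(6): 6+18=24 → y
y(24): 24+18=42≡16 → q
k(10): 10+18=28≡2 → c
a(0): 0+18=18 → s
n(13): 13+18=31≡5 → f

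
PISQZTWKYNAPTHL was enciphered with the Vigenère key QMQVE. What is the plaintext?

ZWCVVDKUDJKDDMH

Repeat the key across the ciphertext: QMQVEQMQVEQMQVE
P(15)−Q(16): -1≡25 → Z
I(8)−M(12): -4≡22 → W
S(18)−Q(16): 2 → C
Q(16)−V(21): -5≡21 → V
Z(25)−E(4): 21 → V
T(19)−Q(16): 3 → D
W(22)−M(12): 10 → K
K(10)−Q(16): -6≡20 → U
Y(24)−V(21): 3 → D
N(13)−E(4): 9 → J
A(0)−Q(16): -16≡10 → K
P(15)−M(12): 3 → D
T(19)−Q(16): 3 → D
H(7)−V(21): -14≡12 → M
L(11)−E(4): 7 → H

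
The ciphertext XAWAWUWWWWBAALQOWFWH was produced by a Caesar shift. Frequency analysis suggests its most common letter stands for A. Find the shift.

22

The most frequent ciphertext letter is W (appears 8 times).
W is position 22; A is position 0.
Shift = 22.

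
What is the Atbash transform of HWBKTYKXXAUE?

SDYPGBPCCZFV

H(7) → S(18)
W(22) → D(3)
B(1) → Y(24)
K(10) → P(15)
T(19) → G(6)
Y(24) → B(1)
K(10) → P(15)
X(23) → C(2)
X(23) → C(2)
A(0) → Z(25)
U(20) → F(5)
E(4) → V(21)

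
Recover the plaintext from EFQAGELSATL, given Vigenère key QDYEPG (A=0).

OCSWRYVPCPW

Repeat the key across the ciphertext: QDYEPGQDYEP
E(4)−Q(16): -12≡14 → O
F(5)−D(3): 2 → C
Q(16)−Y(24): -8≡18 → S
A(0)−E(4): -4≡22 → W
G(6)−P(15): -9≡17 → R
E(4)−G(6): -2≡24 → Y
L(11)−Q(16): -5≡21 → V
S(18)−D(3): 15 → P
A(0)−Y(24): -24≡2 → C
T(19)−E(4): 15 → P
L(11)−P(15): -4≡22 → W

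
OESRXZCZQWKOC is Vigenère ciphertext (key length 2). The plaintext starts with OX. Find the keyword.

AH

Subtract each crib letter from the matching ciphertext letter (mod 26):
O(14)−O(14)=0 → A
E(4)−X(23)=-19≡7 → H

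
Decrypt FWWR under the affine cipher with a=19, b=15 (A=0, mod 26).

UZZW

The inverse of 19 mod 26 is 11, since 19·11=209≡1. Apply D(y)=11·(y−15) mod 26:
F(5): 11·(5−15)=-110≡20 → U
W(22): 11·(22−15)=77≡25 → Z
W(22): 11·(22−15)=77≡25 → Z
R(17): 11·(17−15)=22 → W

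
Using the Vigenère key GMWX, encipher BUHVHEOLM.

HGDSNQKIS

Repeat the key across the message: GMWXGMWXG
B(1)+G(6): 7 → H
U(20)+M(12): 32≡6 → G
H(7)+W(22): 29≡3 → D
V(21)+X(23): 44≡18 → S
H(7)+G(6): 13 → N
E(4)+M(12): 16 → Q
O(14)+W(22): 36≡10 → K
L(11)+X(23): 34≡8 → I
M(12)+G(6): 18 → S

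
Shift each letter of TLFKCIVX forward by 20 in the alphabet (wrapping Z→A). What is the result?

T(19): 19+20=39≡13 → N
L(11): 11+20=31≡5 → F
F(5): 5+20=25 → Z
K(10): 10+20=30≡4 → E
C(2): 2+20=22 → W
I(8): 8+20=28≡2 → C
V(21): 21+20=41≡15 → P
X(23): 23+20=43≡17 → R

NFZEWCPR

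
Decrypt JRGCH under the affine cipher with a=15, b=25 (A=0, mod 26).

The inverse of 15 mod 26 is 7, since 15·7=105≡1. Apply D(y)=7·(y−25) mod 26:
J(9): 7·(9−25)=-112≡18 → S
R(17): 7·(17−25)=-56≡22 → W
G(6): 7·(6−25)=-133≡23 → X
C(2): 7·(2−25)=-161≡21 → V
H(7): 7·(7−25)=-126≡4 → E

SWXVE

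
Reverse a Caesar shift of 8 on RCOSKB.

R(17): 17−8=9 → J
C(2): 2−8=-6≡20 → U
O(14): 14−8=6 → G
S(18): 18−8=10 → K
K(10): 10−8=2 → C
B(1): 1−8=-7≡19 → T

JUGKCT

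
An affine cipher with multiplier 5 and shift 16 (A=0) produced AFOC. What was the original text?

The inverse of 5 mod 26 is 21, since 5·21=105≡1. Apply D(y)=21·(y−16) mod 26:
A(0): 21·(0−16)=-336≡2 → C
F(5): 21·(5−16)=-231≡3 → D
O(14): 21·(14−16)=-42≡10 → K
C(2): 21·(2−16)=-294≡18 → S

CDKS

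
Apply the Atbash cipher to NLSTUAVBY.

MOHGFZEYB

N(13) → M(12)
L(11) → O(14)
S(18) → H(7)
T(19) → G(6)
U(20) → F(5)
A(0) → Z(25)
V(21) → E(4)
B(1) → Y(24)
Y(24) → B(1)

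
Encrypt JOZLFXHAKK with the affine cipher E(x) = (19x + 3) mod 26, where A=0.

J(9): 19·9+3=174≡18 → S
O(14): 19·14+3=269≡9 → J
Z(25): 19·25+3=478≡10 → K
L(11): 19·11+3=212≡4 → E
F(5): 19·5+3=98≡20 → U
X(23): 19·23+3=440≡24 → Y
H(7): 19·7+3=136≡6 → G
A(0): 19·0+3=3 → D
K(10): 19·10+3=193≡11 → L
K(10): 19·10+3=193≡11 → L

SJKEUYGDLL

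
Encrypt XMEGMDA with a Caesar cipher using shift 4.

BQIKQHE

X(23): 23+4=27≡1 → B
M(12): 12+4=16 → Q
E(4): 4+4=8 → I
G(6): 6+4=10 → K
M(12): 12+4=16 → Q
D(3): 3+4=7 → H
A(0): 0+4=4 → E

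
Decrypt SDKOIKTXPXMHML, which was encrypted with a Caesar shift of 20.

YJQUOQZDVDSNSR

S(18): 18−20=-2≡24 → Y
D(3): 3−20=-17≡9 → J
K(10): 10−20=-10≡16 → Q
O(14): 14−20=-6≡20 → U
I(8): 8−20=-12≡14 → O
K(10): 10−20=-10≡16 → Q
T(19): 19−20=-1≡25 → Z
X(23): 23−20=3 → D
P(15): 15−20=-5≡21 → V
X(23): 23−20=3 → D
M(12): 12−20=-8≡18 → S
H(7): 7−20=-13≡13 → N
M(12): 12−20=-8≡18 → S
L(11): 11−20=-9≡17 → R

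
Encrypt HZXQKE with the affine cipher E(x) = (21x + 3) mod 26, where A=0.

H(7): 21·7+3=150≡20 → U
Z(25): 21·25+3=528≡8 → I
X(23): 21·23+3=486≡18 → S
Q(16): 21·16+3=339≡1 → B
K(10): 21·10+3=213≡5 → F
E(4): 21·4+3=87≡9 → J

UISBFJ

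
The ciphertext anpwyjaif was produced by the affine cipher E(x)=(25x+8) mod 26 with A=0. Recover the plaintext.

ivtmkziad

The inverse of 25 mod 26 is 25, since 25·25=625≡1. Apply D(y)=25·(y−8) mod 26:
a(0): 25·(0−8)=-200≡8 → i
n(13): 25·(13−8)=125≡21 → v
p(15): 25·(15−8)=175≡19 → t
w(22): 25·(22−8)=350≡12 → m
y(24): 25·(24−8)=400≡10 → k
j(9): 25·(9−8)=25 → z
a(0): 25·(0−8)=-200≡8 → i
i(8): 25·(8−8)=0 → a
f(5): 25·(5−8)=-75≡3 → d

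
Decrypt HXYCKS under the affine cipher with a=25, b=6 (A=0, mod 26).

The inverse of 25 mod 26 is 25, since 25·25=625≡1. Apply D(y)=25·(y−6) mod 26:
H(7): 25·(7−6)=25 → Z
X(23): 25·(23−6)=425≡9 → J
Y(24): 25·(24−6)=450≡8 → I
C(2): 25·(2−6)=-100≡4 → E
K(10): 25·(10−6)=100≡22 → W
S(18): 25·(18−6)=300≡14 → O

ZJIEWO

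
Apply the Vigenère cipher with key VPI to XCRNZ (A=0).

SRZIO

Repeat the key across the message: VPIVP
X(23)+V(21): 44≡18 → S
C(2)+P(15): 17 → R
R(17)+I(8): 25 → Z
N(13)+V(21): 34≡8 → I
Z(25)+P(15): 40≡14 → O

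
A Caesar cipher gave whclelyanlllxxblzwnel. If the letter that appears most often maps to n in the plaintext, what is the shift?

The most frequent ciphertext letter is l (appears 7 times).
l is position 11; n is position 13.
Shift = -2≡24.

24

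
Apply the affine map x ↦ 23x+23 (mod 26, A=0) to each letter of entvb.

lksmu

e(4): 23·4+23=115≡11 → l
n(13): 23·13+23=322≡10 → k
t(19): 23·19+23=460≡18 → s
v(21): 23·21+23=506≡12 → m
b(1): 23·1+23=46≡20 → u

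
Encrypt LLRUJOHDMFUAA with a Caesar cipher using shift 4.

PPVYNSLHQJYEE

L(11): 11+4=15 → P
L(11): 11+4=15 → P
R(17): 17+4=21 → V
U(20): 20+4=24 → Y
J(9): 9+4=13 → N
O(14): 14+4=18 → S
H(7): 7+4=11 → L
D(3): 3+4=7 → H
M(12): 12+4=16 → Q
F(5): 5+4=9 → J
U(20): 20+4=24 → Y
A(0): 0+4=4 → E
A(0): 0+4=4 → E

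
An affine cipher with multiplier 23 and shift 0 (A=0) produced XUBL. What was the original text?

The inverse of 23 mod 26 is 17, since 23·17=391≡1. Apply D(y)=17·(y−0) mod 26:
X(23): 17·(23−0)=391≡1 → B
U(20): 17·(20−0)=340≡2 → C
B(1): 17·(1−0)=17 → R
L(11): 17·(11−0)=187≡5 → F

BCRF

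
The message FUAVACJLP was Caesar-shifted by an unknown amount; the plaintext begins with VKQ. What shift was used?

10

From the crib: F(5)−V(21)=-16≡10, so the shift is 10.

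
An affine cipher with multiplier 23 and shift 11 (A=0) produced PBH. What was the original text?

The inverse of 23 mod 26 is 17, since 23·17=391≡1. Apply D(y)=17·(y−11) mod 26:
P(15): 17·(15−11)=68≡16 → Q
B(1): 17·(1−11)=-170≡12 → M
H(7): 17·(7−11)=-68≡10 → K

QMK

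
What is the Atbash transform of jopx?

j(9) → q(16)
o(14) → l(11)
p(15) → k(10)
x(23) → c(2)

qlkc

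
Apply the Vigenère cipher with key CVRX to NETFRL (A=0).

Repeat the key across the message: CVRXCV
N(13)+C(2): 15 → P
E(4)+V(21): 25 → Z
T(19)+R(17): 36≡10 → K
F(5)+X(23): 28≡2 → C
R(17)+C(2): 19 → T
L(11)+V(21): 32≡6 → G

PZKCTG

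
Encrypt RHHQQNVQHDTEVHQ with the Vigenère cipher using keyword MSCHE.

DZJXUZNSOHFWXOU

Repeat the key across the message: MSCHEMSCHEMSCHE
R(17)+M(12): 29≡3 → D
H(7)+S(18): 25 → Z
H(7)+C(2): 9 → J
Q(16)+H(7): 23 → X
Q(16)+E(4): 20 → U
N(13)+M(12): 25 → Z
V(21)+S(18): 39≡13 → N
Q(16)+C(2): 18 → S
H(7)+H(7): 14 → O
D(3)+E(4): 7 → H
T(19)+M(12): 31≡5 → F
E(4)+S(18): 22 → W
V(21)+C(2): 23 → X
H(7)+H(7): 14 → O
Q(16)+E(4): 20 → U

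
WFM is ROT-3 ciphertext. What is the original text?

TCJ

W(22): 22−3=19 → T
F(5): 5−3=2 → C
M(12): 12−3=9 → J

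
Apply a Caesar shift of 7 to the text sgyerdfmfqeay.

znflykmtmxlhf

s(18): 18+7=25 → z
g(6): 6+7=13 → n
y(24): 24+7=31≡5 → f
e(4): 4+7=11 → l
r(17): 17+7=24 → y
d(3): 3+7=10 → k
f(5): 5+7=12 → m
m(12): 12+7=19 → t
f(5): 5+7=12 → m
q(16): 16+7=23 → x
e(4): 4+7=11 → l
a(0): 0+7=7 → h
y(24): 24+7=31≡5 → f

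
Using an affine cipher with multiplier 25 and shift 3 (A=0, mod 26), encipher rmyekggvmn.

r(17): 25·17+3=428≡12 → m
m(12): 25·12+3=303≡17 → r
y(24): 25·24+3=603≡5 → f
e(4): 25·4+3=103≡25 → z
k(10): 25·10+3=253≡19 → t
g(6): 25·6+3=153≡23 → x
g(6): 25·6+3=153≡23 → x
v(21): 25·21+3=528≡8 → i
m(12): 25·12+3=303≡17 → r
n(13): 25·13+3=328≡16 → q

mrfztxxirq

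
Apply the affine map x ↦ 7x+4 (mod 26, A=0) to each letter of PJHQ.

FPBM

P(15): 7·15+4=109≡5 → F
J(9): 7·9+4=67≡15 → P
H(7): 7·7+4=53≡1 → B
Q(16): 7·16+4=116≡12 → M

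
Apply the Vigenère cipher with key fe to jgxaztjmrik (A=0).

okceexoqwmp

Repeat the key across the message: fefefefefef
j(9)+f(5): 14 → o
g(6)+e(4): 10 → k
x(23)+f(5): 28≡2 → c
a(0)+e(4): 4 → e
z(25)+f(5): 30≡4 → e
t(19)+e(4): 23 → x
j(9)+f(5): 14 → o
m(12)+e(4): 16 → q
r(17)+f(5): 22 → w
i(8)+e(4): 12 → m
k(10)+f(5): 15 → p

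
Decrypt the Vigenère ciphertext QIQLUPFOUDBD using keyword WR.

URUUYYJXYMFM

Repeat the key across the ciphertext: WRWRWRWRWRWR
Q(16)−W(22): -6≡20 → U
I(8)−R(17): -9≡17 → R
Q(16)−W(22): -6≡20 → U
L(11)−R(17): -6≡20 → U
U(20)−W(22): -2≡24 → Y
P(15)−R(17): -2≡24 → Y
F(5)−W(22): -17≡9 → J
O(14)−R(17): -3≡23 → X
U(20)−W(22): -2≡24 → Y
D(3)−R(17): -14≡12 → M
B(1)−W(22): -21≡5 → F
D(3)−R(17): -14≡12 → M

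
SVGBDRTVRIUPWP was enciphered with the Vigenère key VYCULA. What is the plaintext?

XXEHSRYXPOJPBR

Repeat the key across the ciphertext: VYCULAVYCULAVY
S(18)−V(21): -3≡23 → X
V(21)−Y(24): -3≡23 → X
G(6)−C(2): 4 → E
B(1)−U(20): -19≡7 → H
D(3)−L(11): -8≡18 → S
R(17)−A(0): 17 → R
T(19)−V(21): -2≡24 → Y
V(21)−Y(24): -3≡23 → X
R(17)−C(2): 15 → P
I(8)−U(20): -12≡14 → O
U(20)−L(11): 9 → J
P(15)−A(0): 15 → P
W(22)−V(21): 1 → B
P(15)−Y(24): -9≡17 → R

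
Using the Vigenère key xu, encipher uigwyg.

Repeat the key across the message: xuxuxu
u(20)+x(23): 43≡17 → r
i(8)+u(20): 28≡2 → c
g(6)+x(23): 29≡3 → d
w(22)+u(20): 42≡16 → q
y(24)+x(23): 47≡21 → v
g(6)+u(20): 26≡0 → a

rcdqva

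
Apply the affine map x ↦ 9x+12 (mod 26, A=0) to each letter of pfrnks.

rfjzys

p(15): 9·15+12=147≡17 → r
f(5): 9·5+12=57≡5 → f
r(17): 9·17+12=165≡9 → j
n(13): 9·13+12=129≡25 → z
k(10): 9·10+12=102≡24 → y
s(18): 9·18+12=174≡18 → s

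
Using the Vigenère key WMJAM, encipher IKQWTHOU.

EWZWFDAD

Repeat the key across the message: WMJAMWMJ
I(8)+W(22): 30≡4 → E
K(10)+M(12): 22 → W
Q(16)+J(9): 25 → Z
W(22)+A(0): 22 → W
T(19)+M(12): 31≡5 → F
H(7)+W(22): 29≡3 → D
O(14)+M(12): 26≡0 → A
U(20)+J(9): 29≡3 → D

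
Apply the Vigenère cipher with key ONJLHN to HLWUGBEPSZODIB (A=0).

Repeat the key across the message: ONJLHNONJLHNON
H(7)+O(14): 21 → V
L(11)+N(13): 24 → Y
W(22)+J(9): 31≡5 → F
U(20)+L(11): 31≡5 → F
G(6)+H(7): 13 → N
B(1)+N(13): 14 → O
E(4)+O(14): 18 → S
P(15)+N(13): 28≡2 → C
S(18)+J(9): 27≡1 → B
Z(25)+L(11): 36≡10 → K
O(14)+H(7): 21 → V
D(3)+N(13): 16 → Q
I(8)+O(14): 22 → W
B(1)+N(13): 14 → O

VYFFNOSCBKVQWO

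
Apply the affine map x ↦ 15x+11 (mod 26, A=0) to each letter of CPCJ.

C(2): 15·2+11=41≡15 → P
P(15): 15·15+11=236≡2 → C
C(2): 15·2+11=41≡15 → P
J(9): 15·9+11=146≡16 → Q

PCPQ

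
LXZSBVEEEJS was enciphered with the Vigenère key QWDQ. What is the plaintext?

Repeat the key across the ciphertext: QWDQQWDQQWD
L(11)−Q(16): -5≡21 → V
X(23)−W(22): 1 → B
Z(25)−D(3): 22 → W
S(18)−Q(16): 2 → C
B(1)−Q(16): -15≡11 → L
V(21)−W(22): -1≡25 → Z
E(4)−D(3): 1 → B
E(4)−Q(16): -12≡14 → O
E(4)−Q(16): -12≡14 → O
J(9)−W(22): -13≡13 → N
S(18)−D(3): 15 → P

VBWCLZBOONP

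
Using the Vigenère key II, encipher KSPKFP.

Repeat the key across the message: IIIIII
K(10)+I(8): 18 → S
S(18)+I(8): 26≡0 → A
P(15)+I(8): 23 → X
K(10)+I(8): 18 → S
F(5)+I(8): 13 → N
P(15)+I(8): 23 → X

SAXSNX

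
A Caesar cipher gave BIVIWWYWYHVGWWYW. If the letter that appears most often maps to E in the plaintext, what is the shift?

18

The most frequent ciphertext letter is W (appears 6 times).
W is position 22; E is position 4.
Shift = 18.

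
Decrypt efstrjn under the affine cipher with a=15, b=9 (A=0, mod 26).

The inverse of 15 mod 26 is 7, since 15·7=105≡1. Apply D(y)=7·(y−9) mod 26:
e(4): 7·(4−9)=-35≡17 → r
f(5): 7·(5−9)=-28≡24 → y
s(18): 7·(18−9)=63≡11 → l
t(19): 7·(19−9)=70≡18 → s
r(17): 7·(17−9)=56≡4 → e
j(9): 7·(9−9)=0 → a
n(13): 7·(13−9)=28≡2 → c

rylseac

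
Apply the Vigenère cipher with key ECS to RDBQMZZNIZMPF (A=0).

Repeat the key across the message: ECSECSECSECSE
R(17)+E(4): 21 → V
D(3)+C(2): 5 → F
B(1)+S(18): 19 → T
Q(16)+E(4): 20 → U
M(12)+C(2): 14 → O
Z(25)+S(18): 43≡17 → R
Z(25)+E(4): 29≡3 → D
N(13)+C(2): 15 → P
I(8)+S(18): 26≡0 → A
Z(25)+E(4): 29≡3 → D
M(12)+C(2): 14 → O
P(15)+S(18): 33≡7 → H
F(5)+E(4): 9 → J

VFTUORDPADOHJ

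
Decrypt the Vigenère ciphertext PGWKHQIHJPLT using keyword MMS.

DUEYVYWVRDZB

Repeat the key across the ciphertext: MMSMMSMMSMMS
P(15)−M(12): 3 → D
G(6)−M(12): -6≡20 → U
W(22)−S(18): 4 → E
K(10)−M(12): -2≡24 → Y
H(7)−M(12): -5≡21 → V
Q(16)−S(18): -2≡24 → Y
I(8)−M(12): -4≡22 → W
H(7)−M(12): -5≡21 → V
J(9)−S(18): -9≡17 → R
P(15)−M(12): 3 → D
L(11)−M(12): -1≡25 → Z
T(19)−S(18): 1 → B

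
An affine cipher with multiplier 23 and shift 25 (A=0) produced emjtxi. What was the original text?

hnocsx

The inverse of 23 mod 26 is 17, since 23·17=391≡1. Apply D(y)=17·(y−25) mod 26:
e(4): 17·(4−25)=-357≡7 → h
m(12): 17·(12−25)=-221≡13 → n
j(9): 17·(9−25)=-272≡14 → o
t(19): 17·(19−25)=-102≡2 → c
x(23): 17·(23−25)=-34≡18 → s
i(8): 17·(8−25)=-289≡23 → x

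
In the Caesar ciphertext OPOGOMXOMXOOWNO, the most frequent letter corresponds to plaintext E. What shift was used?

10

The most frequent ciphertext letter is O (appears 7 times).
O is position 14; E is position 4.
Shift = 10.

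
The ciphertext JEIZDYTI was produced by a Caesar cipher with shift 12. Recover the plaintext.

J(9): 9−12=-3≡23 → X
E(4): 4−12=-8≡18 → S
I(8): 8−12=-4≡22 → W
Z(25): 25−12=13 → N
D(3): 3−12=-9≡17 → R
Y(24): 24−12=12 → M
T(19): 19−12=7 → H
I(8): 8−12=-4≡22 → W

XSWNRMHW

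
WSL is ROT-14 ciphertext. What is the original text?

IEX

W(22): 22−14=8 → I
S(18): 18−14=4 → E
L(11): 11−14=-3≡23 → X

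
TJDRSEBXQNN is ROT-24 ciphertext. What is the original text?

VLFTUGDZSPP

T(19): 19−24=-5≡21 → V
J(9): 9−24=-15≡11 → L
D(3): 3−24=-21≡5 → F
R(17): 17−24=-7≡19 → T
S(18): 18−24=-6≡20 → U
E(4): 4−24=-20≡6 → G
B(1): 1−24=-23≡3 → D
X(23): 23−24=-1≡25 → Z
Q(16): 16−24=-8≡18 → S
N(13): 13−24=-11≡15 → P
N(13): 13−24=-11≡15 → P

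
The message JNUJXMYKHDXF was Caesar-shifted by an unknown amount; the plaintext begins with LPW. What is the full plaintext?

LPWLZOAMJFZH

From the crib: J(9)−L(11)=-2≡24, so the shift is 24.
Subtract 24 from each ciphertext letter:
J(9): 9−24=-15≡11 → L
N(13): 13−24=-11≡15 → P
U(20): 20−24=-4≡22 → W
J(9): 9−24=-15≡11 → L
X(23): 23−24=-1≡25 → Z
M(12): 12−24=-12≡14 → O
Y(24): 24−24=0 → A
K(10): 10−24=-14≡12 → M
H(7): 7−24=-17≡9 → J
D(3): 3−24=-21≡5 → F
X(23): 23−24=-1≡25 → Z
F(5): 5−24=-19≡7 → H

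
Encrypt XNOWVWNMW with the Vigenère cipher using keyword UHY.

Repeat the key across the message: UHYUHYUHY
X(23)+U(20): 43≡17 → R
N(13)+H(7): 20 → U
O(14)+Y(24): 38≡12 → M
W(22)+U(20): 42≡16 → Q
V(21)+H(7): 28≡2 → C
W(22)+Y(24): 46≡20 → U
N(13)+U(20): 33≡7 → H
M(12)+H(7): 19 → T
W(22)+Y(24): 46≡20 → U

RUMQCUHTU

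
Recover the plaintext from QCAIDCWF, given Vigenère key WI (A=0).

Repeat the key across the ciphertext: WIWIWIWI
Q(16)−W(22): -6≡20 → U
C(2)−I(8): -6≡20 → U
A(0)−W(22): -22≡4 → E
I(8)−I(8): 0 → A
D(3)−W(22): -19≡7 → H
C(2)−I(8): -6≡20 → U
W(22)−W(22): 0 → A
F(5)−I(8): -3≡23 → X

UUEAHUAX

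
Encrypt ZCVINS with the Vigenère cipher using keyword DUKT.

Repeat the key across the message: DUKTDU
Z(25)+D(3): 28≡2 → C
C(2)+U(20): 22 → W
V(21)+K(10): 31≡5 → F
I(8)+T(19): 27≡1 → B
N(13)+D(3): 16 → Q
S(18)+U(20): 38≡12 → M

CWFBQM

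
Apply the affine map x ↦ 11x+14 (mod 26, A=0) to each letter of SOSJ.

S(18): 11·18+14=212≡4 → E
O(14): 11·14+14=168≡12 → M
S(18): 11·18+14=212≡4 → E
J(9): 11·9+14=113≡9 → J

EMEJ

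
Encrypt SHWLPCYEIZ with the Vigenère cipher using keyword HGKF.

ZNGQWIIJPF

Repeat the key across the message: HGKFHGKFHG
S(18)+H(7): 25 → Z
H(7)+G(6): 13 → N
W(22)+K(10): 32≡6 → G
L(11)+F(5): 16 → Q
P(15)+H(7): 22 → W
C(2)+G(6): 8 → I
Y(24)+K(10): 34≡8 → I
E(4)+F(5): 9 → J
I(8)+H(7): 15 → P
Z(25)+G(6): 31≡5 → F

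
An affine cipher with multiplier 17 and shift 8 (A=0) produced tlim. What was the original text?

trao

The inverse of 17 mod 26 is 23, since 17·23=391≡1. Apply D(y)=23·(y−8) mod 26:
t(19): 23·(19−8)=253≡19 → t
l(11): 23·(11−8)=69≡17 → r
i(8): 23·(8−8)=0 → a
m(12): 23·(12−8)=92≡14 → o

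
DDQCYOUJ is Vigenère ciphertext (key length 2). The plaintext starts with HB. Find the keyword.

WC

Subtract each crib letter from the matching ciphertext letter (mod 26):
D(3)−H(7)=-4≡22 → W
D(3)−B(1)=2 → C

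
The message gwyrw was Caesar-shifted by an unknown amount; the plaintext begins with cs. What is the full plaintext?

From the crib: g(6)−c(2)=4, so the shift is 4.
Subtract 4 from each ciphertext letter:
g(6): 6−4=2 → c
w(22): 22−4=18 → s
y(24): 24−4=20 → u
r(17): 17−4=13 → n
w(22): 22−4=18 → s

csuns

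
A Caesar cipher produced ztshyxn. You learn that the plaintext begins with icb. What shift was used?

17

From the crib: z(25)−i(8)=17, so the shift is 17.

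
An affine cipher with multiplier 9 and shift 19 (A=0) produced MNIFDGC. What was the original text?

FITKENB

The inverse of 9 mod 26 is 3, since 9·3=27≡1. Apply D(y)=3·(y−19) mod 26:
M(12): 3·(12−19)=-21≡5 → F
N(13): 3·(13−19)=-18≡8 → I
I(8): 3·(8−19)=-33≡19 → T
F(5): 3·(5−19)=-42≡10 → K
D(3): 3·(3−19)=-48≡4 → E
G(6): 3·(6−19)=-39≡13 → N
C(2): 3·(2−19)=-51≡1 → B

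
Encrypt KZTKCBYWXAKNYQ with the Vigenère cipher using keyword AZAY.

KYTICAYUXZKLYP

Repeat the key across the message: AZAYAZAYAZAYAZ
K(10)+A(0): 10 → K
Z(25)+Z(25): 50≡24 → Y
T(19)+A(0): 19 → T
K(10)+Y(24): 34≡8 → I
C(2)+A(0): 2 → C
B(1)+Z(25): 26≡0 → A
Y(24)+A(0): 24 → Y
W(22)+Y(24): 46≡20 → U
X(23)+A(0): 23 → X
A(0)+Z(25): 25 → Z
K(10)+A(0): 10 → K
N(13)+Y(24): 37≡11 → L
Y(24)+A(0): 24 → Y
Q(16)+Z(25): 41≡15 → P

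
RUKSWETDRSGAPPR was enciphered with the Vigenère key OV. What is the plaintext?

DZWXIJFIDXSFBUD

Repeat the key across the ciphertext: OVOVOVOVOVOVOVO
R(17)−O(14): 3 → D
U(20)−V(21): -1≡25 → Z
K(10)−O(14): -4≡22 → W
S(18)−V(21): -3≡23 → X
W(22)−O(14): 8 → I
E(4)−V(21): -17≡9 → J
T(19)−O(14): 5 → F
D(3)−V(21): -18≡8 → I
R(17)−O(14): 3 → D
S(18)−V(21): -3≡23 → X
G(6)−O(14): -8≡18 → S
A(0)−V(21): -21≡5 → F
P(15)−O(14): 1 → B
P(15)−V(21): -6≡20 → U
R(17)−O(14): 3 → D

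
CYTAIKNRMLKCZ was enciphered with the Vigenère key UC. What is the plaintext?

IWZYOITPSJQAF

Repeat the key across the ciphertext: UCUCUCUCUCUCU
C(2)−U(20): -18≡8 → I
Y(24)−C(2): 22 → W
T(19)−U(20): -1≡25 → Z
A(0)−C(2): -2≡24 → Y
I(8)−U(20): -12≡14 → O
K(10)−C(2): 8 → I
N(13)−U(20): -7≡19 → T
R(17)−C(2): 15 → P
M(12)−U(20): -8≡18 → S
L(11)−C(2): 9 → J
K(10)−U(20): -10≡16 → Q
C(2)−C(2): 0 → A
Z(25)−U(20): 5 → F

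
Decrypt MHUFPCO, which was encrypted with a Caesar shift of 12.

M(12): 12−12=0 → A
H(7): 7−12=-5≡21 → V
U(20): 20−12=8 → I
F(5): 5−12=-7≡19 → T
P(15): 15−12=3 → D
C(2): 2−12=-10≡16 → Q
O(14): 14−12=2 → C

AVITDQC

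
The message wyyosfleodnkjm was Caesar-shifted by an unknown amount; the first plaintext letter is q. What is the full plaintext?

From the crib: w(22)−q(16)=6, so the shift is 6.
Subtract 6 from each ciphertext letter:
w(22): 22−6=16 → q
y(24): 24−6=18 → s
y(24): 24−6=18 → s
o(14): 14−6=8 → i
s(18): 18−6=12 → m
f(5): 5−6=-1≡25 → z
l(11): 11−6=5 → f
e(4): 4−6=-2≡24 → y
o(14): 14−6=8 → i
d(3): 3−6=-3≡23 → x
n(13): 13−6=7 → h
k(10): 10−6=4 → e
j(9): 9−6=3 → d
m(12): 12−6=6 → g

qssimzfyixhedg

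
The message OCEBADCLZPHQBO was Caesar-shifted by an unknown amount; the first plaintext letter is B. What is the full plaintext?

BPRONQPYMCUDOB

From the crib: O(14)−B(1)=13, so the shift is 13.
Subtract 13 from each ciphertext letter:
O(14): 14−13=1 → B
C(2): 2−13=-11≡15 → P
E(4): 4−13=-9≡17 → R
B(1): 1−13=-12≡14 → O
A(0): 0−13=-13≡13 → N
D(3): 3−13=-10≡16 → Q
C(2): 2−13=-11≡15 → P
L(11): 11−13=-2≡24 → Y
Z(25): 25−13=12 → M
P(15): 15−13=2 → C
H(7): 7−13=-6≡20 → U
Q(16): 16−13=3 → D
B(1): 1−13=-12≡14 → O
O(14): 14−13=1 → B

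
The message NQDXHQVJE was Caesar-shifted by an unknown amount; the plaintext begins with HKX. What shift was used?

From the crib: N(13)−H(7)=6, so the shift is 6.

6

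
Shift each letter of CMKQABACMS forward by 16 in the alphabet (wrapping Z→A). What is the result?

SCAGQRQSCI

C(2): 2+16=18 → S
M(12): 12+16=28≡2 → C
K(10): 10+16=26≡0 → A
Q(16): 16+16=32≡6 → G
A(0): 0+16=16 → Q
B(1): 1+16=17 → R
A(0): 0+16=16 → Q
C(2): 2+16=18 → S
M(12): 12+16=28≡2 → C
S(18): 18+16=34≡8 → I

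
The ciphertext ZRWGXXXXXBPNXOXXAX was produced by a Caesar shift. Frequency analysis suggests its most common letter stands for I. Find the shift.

15

The most frequent ciphertext letter is X (appears 9 times).
X is position 23; I is position 8.
Shift = 15.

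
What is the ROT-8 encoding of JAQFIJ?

RIYNQR

J(9): 9+8=17 → R
A(0): 0+8=8 → I
Q(16): 16+8=24 → Y
F(5): 5+8=13 → N
I(8): 8+8=16 → Q
J(9): 9+8=17 → R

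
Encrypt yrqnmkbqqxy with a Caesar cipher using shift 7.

y(24): 24+7=31≡5 → f
r(17): 17+7=24 → y
q(16): 16+7=23 → x
n(13): 13+7=20 → u
m(12): 12+7=19 → t
k(10): 10+7=17 → r
b(1): 1+7=8 → i
q(16): 16+7=23 → x
q(16): 16+7=23 → x
x(23): 23+7=30≡4 → e
y(24): 24+7=31≡5 → f

fyxutrixxef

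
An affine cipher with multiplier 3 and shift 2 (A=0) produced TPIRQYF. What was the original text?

XNCFWQB

The inverse of 3 mod 26 is 9, since 3·9=27≡1. Apply D(y)=9·(y−2) mod 26:
T(19): 9·(19−2)=153≡23 → X
P(15): 9·(15−2)=117≡13 → N
I(8): 9·(8−2)=54≡2 → C
R(17): 9·(17−2)=135≡5 → F
Q(16): 9·(16−2)=126≡22 → W
Y(24): 9·(24−2)=198≡16 → Q
F(5): 9·(5−2)=27≡1 → B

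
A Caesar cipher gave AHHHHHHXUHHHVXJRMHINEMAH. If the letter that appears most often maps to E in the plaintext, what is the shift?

3

The most frequent ciphertext letter is H (appears 11 times).
H is position 7; E is position 4.
Shift = 3.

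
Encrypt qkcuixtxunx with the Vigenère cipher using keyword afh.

qpjunetcbnc

Repeat the key across the message: afhafhafhaf
q(16)+a(0): 16 → q
k(10)+f(5): 15 → p
c(2)+h(7): 9 → j
u(20)+a(0): 20 → u
i(8)+f(5): 13 → n
x(23)+h(7): 30≡4 → e
t(19)+a(0): 19 → t
x(23)+f(5): 28≡2 → c
u(20)+h(7): 27≡1 → b
n(13)+a(0): 13 → n
x(23)+f(5): 28≡2 → c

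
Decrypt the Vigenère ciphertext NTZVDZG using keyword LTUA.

CAFVSGM

Repeat the key across the ciphertext: LTUALTU
N(13)−L(11): 2 → C
T(19)−T(19): 0 → A
Z(25)−U(20): 5 → F
V(21)−A(0): 21 → V
D(3)−L(11): -8≡18 → S
Z(25)−T(19): 6 → G
G(6)−U(20): -14≡12 → M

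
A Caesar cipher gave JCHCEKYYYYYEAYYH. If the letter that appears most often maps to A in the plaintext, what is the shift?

The most frequent ciphertext letter is Y (appears 7 times).
Y is position 24; A is position 0.
Shift = 24.

24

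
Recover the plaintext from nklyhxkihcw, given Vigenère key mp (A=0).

Repeat the key across the ciphertext: mpmpmpmpmpm
n(13)−m(12): 1 → b
k(10)−p(15): -5≡21 → v
l(11)−m(12): -1≡25 → z
y(24)−p(15): 9 → j
h(7)−m(12): -5≡21 → v
x(23)−p(15): 8 → i
k(10)−m(12): -2≡24 → y
i(8)−p(15): -7≡19 → t
h(7)−m(12): -5≡21 → v
c(2)−p(15): -13≡13 → n
w(22)−m(12): 10 → k

bvzjviytvnk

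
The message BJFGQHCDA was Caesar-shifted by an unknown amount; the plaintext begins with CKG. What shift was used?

From the crib: B(1)−C(2)=-1≡25, so the shift is 25.

25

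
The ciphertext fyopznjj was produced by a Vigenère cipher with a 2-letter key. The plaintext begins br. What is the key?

eh

Subtract each crib letter from the matching ciphertext letter (mod 26):
f(5)−b(1)=4 → e
y(24)−r(17)=7 → h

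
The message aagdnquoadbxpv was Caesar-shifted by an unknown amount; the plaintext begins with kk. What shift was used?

16

From the crib: a(0)−k(10)=-10≡16, so the shift is 16.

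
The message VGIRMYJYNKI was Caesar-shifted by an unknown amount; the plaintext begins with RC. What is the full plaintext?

From the crib: V(21)−R(17)=4, so the shift is 4.
Subtract 4 from each ciphertext letter:
V(21): 21−4=17 → R
G(6): 6−4=2 → C
I(8): 8−4=4 → E
R(17): 17−4=13 → N
M(12): 12−4=8 → I
Y(24): 24−4=20 → U
J(9): 9−4=5 → F
Y(24): 24−4=20 → U
N(13): 13−4=9 → J
K(10): 10−4=6 → G
I(8): 8−4=4 → E

RCENIUFUJGE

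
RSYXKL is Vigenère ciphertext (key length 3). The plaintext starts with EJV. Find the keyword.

NJD

Subtract each crib letter from the matching ciphertext letter (mod 26):
R(17)−E(4)=13 → N
S(18)−J(9)=9 → J
Y(24)−V(21)=3 → D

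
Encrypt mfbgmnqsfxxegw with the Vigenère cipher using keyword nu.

zzoazhdmsrkytq

Repeat the key across the message: nununununununu
m(12)+n(13): 25 → z
f(5)+u(20): 25 → z
b(1)+n(13): 14 → o
g(6)+u(20): 26≡0 → a
m(12)+n(13): 25 → z
n(13)+u(20): 33≡7 → h
q(16)+n(13): 29≡3 → d
s(18)+u(20): 38≡12 → m
f(5)+n(13): 18 → s
x(23)+u(20): 43≡17 → r
x(23)+n(13): 36≡10 → k
e(4)+u(20): 24 → y
g(6)+n(13): 19 → t
w(22)+u(20): 42≡16 → q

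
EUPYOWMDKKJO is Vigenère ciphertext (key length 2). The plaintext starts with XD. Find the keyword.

Subtract each crib letter from the matching ciphertext letter (mod 26):
E(4)−X(23)=-19≡7 → H
U(20)−D(3)=17 → R

HR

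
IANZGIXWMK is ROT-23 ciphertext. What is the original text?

I(8): 8−23=-15≡11 → L
A(0): 0−23=-23≡3 → D
N(13): 13−23=-10≡16 → Q
Z(25): 25−23=2 → C
G(6): 6−23=-17≡9 → J
I(8): 8−23=-15≡11 → L
X(23): 23−23=0 → A
W(22): 22−23=-1≡25 → Z
M(12): 12−23=-11≡15 → P
K(10): 10−23=-13≡13 → N

LDQCJLAZPN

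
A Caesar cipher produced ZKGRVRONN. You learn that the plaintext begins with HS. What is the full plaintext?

HSOZDZWVV

From the crib: Z(25)−H(7)=18, so the shift is 18.
Subtract 18 from each ciphertext letter:
Z(25): 25−18=7 → H
K(10): 10−18=-8≡18 → S
G(6): 6−18=-12≡14 → O
R(17): 17−18=-1≡25 → Z
V(21): 21−18=3 → D
R(17): 17−18=-1≡25 → Z
O(14): 14−18=-4≡22 → W
N(13): 13−18=-5≡21 → V
N(13): 13−18=-5≡21 → V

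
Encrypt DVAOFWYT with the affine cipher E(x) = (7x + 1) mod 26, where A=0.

D(3): 7·3+1=22 → W
V(21): 7·21+1=148≡18 → S
A(0): 7·0+1=1 → B
O(14): 7·14+1=99≡21 → V
F(5): 7·5+1=36≡10 → K
W(22): 7·22+1=155≡25 → Z
Y(24): 7·24+1=169≡13 → N
T(19): 7·19+1=134≡4 → E

WSBVKZNE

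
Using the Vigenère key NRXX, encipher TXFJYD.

GOCGLU

Repeat the key across the message: NRXXNR
T(19)+N(13): 32≡6 → G
X(23)+R(17): 40≡14 → O
F(5)+X(23): 28≡2 → C
J(9)+X(23): 32≡6 → G
Y(24)+N(13): 37≡11 → L
D(3)+R(17): 20 → U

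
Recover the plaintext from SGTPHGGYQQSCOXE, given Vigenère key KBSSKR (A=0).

Repeat the key across the ciphertext: KBSSKRKBSSKRKBS
S(18)−K(10): 8 → I
G(6)−B(1): 5 → F
T(19)−S(18): 1 → B
P(15)−S(18): -3≡23 → X
H(7)−K(10): -3≡23 → X
G(6)−R(17): -11≡15 → P
G(6)−K(10): -4≡22 → W
Y(24)−B(1): 23 → X
Q(16)−S(18): -2≡24 → Y
Q(16)−S(18): -2≡24 → Y
S(18)−K(10): 8 → I
C(2)−R(17): -15≡11 → L
O(14)−K(10): 4 → E
X(23)−B(1): 22 → W
E(4)−S(18): -14≡12 → M

IFBXXPWXYYILEWM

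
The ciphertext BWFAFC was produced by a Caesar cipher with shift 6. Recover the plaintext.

B(1): 1−6=-5≡21 → V
W(22): 22−6=16 → Q
F(5): 5−6=-1≡25 → Z
A(0): 0−6=-6≡20 → U
F(5): 5−6=-1≡25 → Z
C(2): 2−6=-4≡22 → W

VQZUZW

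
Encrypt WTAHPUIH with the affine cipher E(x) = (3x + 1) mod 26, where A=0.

W(22): 3·22+1=67≡15 → P
T(19): 3·19+1=58≡6 → G
A(0): 3·0+1=1 → B
H(7): 3·7+1=22 → W
P(15): 3·15+1=46≡20 → U
U(20): 3·20+1=61≡9 → J
I(8): 3·8+1=25 → Z
H(7): 3·7+1=22 → W

PGBWUJZW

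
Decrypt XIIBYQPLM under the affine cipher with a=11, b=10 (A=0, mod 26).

The inverse of 11 mod 26 is 19, since 11·19=209≡1. Apply D(y)=19·(y−10) mod 26:
X(23): 19·(23−10)=247≡13 → N
I(8): 19·(8−10)=-38≡14 → O
I(8): 19·(8−10)=-38≡14 → O
B(1): 19·(1−10)=-171≡11 → L
Y(24): 19·(24−10)=266≡6 → G
Q(16): 19·(16−10)=114≡10 → K
P(15): 19·(15−10)=95≡17 → R
L(11): 19·(11−10)=19 → T
M(12): 19·(12−10)=38≡12 → M

NOOLGKRTM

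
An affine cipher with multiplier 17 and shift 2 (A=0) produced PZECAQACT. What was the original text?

NJUAGKGAB

The inverse of 17 mod 26 is 23, since 17·23=391≡1. Apply D(y)=23·(y−2) mod 26:
P(15): 23·(15−2)=299≡13 → N
Z(25): 23·(25−2)=529≡9 → J
E(4): 23·(4−2)=46≡20 → U
C(2): 23·(2−2)=0 → A
A(0): 23·(0−2)=-46≡6 → G
Q(16): 23·(16−2)=322≡10 → K
A(0): 23·(0−2)=-46≡6 → G
C(2): 23·(2−2)=0 → A
T(19): 23·(19−2)=391≡1 → B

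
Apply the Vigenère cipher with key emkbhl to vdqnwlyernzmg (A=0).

Repeat the key across the message: emkbhlemkbhle
v(21)+e(4): 25 → z
d(3)+m(12): 15 → p
q(16)+k(10): 26≡0 → a
n(13)+b(1): 14 → o
w(22)+h(7): 29≡3 → d
l(11)+l(11): 22 → w
y(24)+e(4): 28≡2 → c
e(4)+m(12): 16 → q
r(17)+k(10): 27≡1 → b
n(13)+b(1): 14 → o
z(25)+h(7): 32≡6 → g
m(12)+l(11): 23 → x
g(6)+e(4): 10 → k

zpaodwcqbogxk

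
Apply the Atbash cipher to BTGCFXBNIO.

YGTXUCYMRL

B(1) → Y(24)
T(19) → G(6)
G(6) → T(19)
C(2) → X(23)
F(5) → U(20)
X(23) → C(2)
B(1) → Y(24)
N(13) → M(12)
I(8) → R(17)
O(14) → L(11)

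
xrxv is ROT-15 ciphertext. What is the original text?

icig

x(23): 23−15=8 → i
r(17): 17−15=2 → c
x(23): 23−15=8 → i
v(21): 21−15=6 → g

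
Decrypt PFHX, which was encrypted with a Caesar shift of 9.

P(15): 15−9=6 → G
F(5): 5−9=-4≡22 → W
H(7): 7−9=-2≡24 → Y
X(23): 23−9=14 → O

GWYO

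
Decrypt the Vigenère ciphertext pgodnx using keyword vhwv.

uzsisq

Repeat the key across the ciphertext: vhwvvh
p(15)−v(21): -6≡20 → u
g(6)−h(7): -1≡25 → z
o(14)−w(22): -8≡18 → s
d(3)−v(21): -18≡8 → i
n(13)−v(21): -8≡18 → s
x(23)−h(7): 16 → q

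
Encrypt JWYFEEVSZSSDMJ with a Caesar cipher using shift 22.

FSUBAAROVOOZIF

J(9): 9+22=31≡5 → F
W(22): 22+22=44≡18 → S
Y(24): 24+22=46≡20 → U
F(5): 5+22=27≡1 → B
E(4): 4+22=26≡0 → A
E(4): 4+22=26≡0 → A
V(21): 21+22=43≡17 → R
S(18): 18+22=40≡14 → O
Z(25): 25+22=47≡21 → V
S(18): 18+22=40≡14 → O
S(18): 18+22=40≡14 → O
D(3): 3+22=25 → Z
M(12): 12+22=34≡8 → I
J(9): 9+22=31≡5 → F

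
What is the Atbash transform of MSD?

M(12) → N(13)
S(18) → H(7)
D(3) → W(22)

NHW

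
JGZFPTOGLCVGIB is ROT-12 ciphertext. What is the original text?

XUNTDHCUZQJUWP

J(9): 9−12=-3≡23 → X
G(6): 6−12=-6≡20 → U
Z(25): 25−12=13 → N
F(5): 5−12=-7≡19 → T
P(15): 15−12=3 → D
T(19): 19−12=7 → H
O(14): 14−12=2 → C
G(6): 6−12=-6≡20 → U
L(11): 11−12=-1≡25 → Z
C(2): 2−12=-10≡16 → Q
V(21): 21−12=9 → J
G(6): 6−12=-6≡20 → U
I(8): 8−12=-4≡22 → W
B(1): 1−12=-11≡15 → P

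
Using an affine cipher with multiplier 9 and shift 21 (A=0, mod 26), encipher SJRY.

S(18): 9·18+21=183≡1 → B
J(9): 9·9+21=102≡24 → Y
R(17): 9·17+21=174≡18 → S
Y(24): 9·24+21=237≡3 → D

BYSD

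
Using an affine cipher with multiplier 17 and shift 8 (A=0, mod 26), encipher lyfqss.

napucc

l(11): 17·11+8=195≡13 → n
y(24): 17·24+8=416≡0 → a
f(5): 17·5+8=93≡15 → p
q(16): 17·16+8=280≡20 → u
s(18): 17·18+8=314≡2 → c
s(18): 17·18+8=314≡2 → c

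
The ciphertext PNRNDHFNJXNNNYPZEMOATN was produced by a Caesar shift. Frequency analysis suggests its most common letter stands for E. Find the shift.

The most frequent ciphertext letter is N (appears 7 times).
N is position 13; E is position 4.
Shift = 9.

9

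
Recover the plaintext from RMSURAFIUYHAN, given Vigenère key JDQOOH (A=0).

Repeat the key across the ciphertext: JDQOOHJDQOOHJ
R(17)−J(9): 8 → I
M(12)−D(3): 9 → J
S(18)−Q(16): 2 → C
U(20)−O(14): 6 → G
R(17)−O(14): 3 → D
A(0)−H(7): -7≡19 → T
F(5)−J(9): -4≡22 → W
I(8)−D(3): 5 → F
U(20)−Q(16): 4 → E
Y(24)−O(14): 10 → K
H(7)−O(14): -7≡19 → T
A(0)−H(7): -7≡19 → T
N(13)−J(9): 4 → E

IJCGDTWFEKTTE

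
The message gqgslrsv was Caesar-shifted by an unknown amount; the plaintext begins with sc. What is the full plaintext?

scsexdeh

From the crib: g(6)−s(18)=-12≡14, so the shift is 14.
Subtract 14 from each ciphertext letter:
g(6): 6−14=-8≡18 → s
q(16): 16−14=2 → c
g(6): 6−14=-8≡18 → s
s(18): 18−14=4 → e
l(11): 11−14=-3≡23 → x
r(17): 17−14=3 → d
s(18): 18−14=4 → e
v(21): 21−14=7 → h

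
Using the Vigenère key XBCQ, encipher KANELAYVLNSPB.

HBPUIBALIOUFY

Repeat the key across the message: XBCQXBCQXBCQX
K(10)+X(23): 33≡7 → H
A(0)+B(1): 1 → B
N(13)+C(2): 15 → P
E(4)+Q(16): 20 → U
L(11)+X(23): 34≡8 → I
A(0)+B(1): 1 → B
Y(24)+C(2): 26≡0 → A
V(21)+Q(16): 37≡11 → L
L(11)+X(23): 34≡8 → I
N(13)+B(1): 14 → O
S(18)+C(2): 20 → U
P(15)+Q(16): 31≡5 → F
B(1)+X(23): 24 → Y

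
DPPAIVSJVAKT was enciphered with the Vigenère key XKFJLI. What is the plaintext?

Repeat the key across the ciphertext: XKFJLIXKFJLI
D(3)−X(23): -20≡6 → G
P(15)−K(10): 5 → F
P(15)−F(5): 10 → K
A(0)−J(9): -9≡17 → R
I(8)−L(11): -3≡23 → X
V(21)−I(8): 13 → N
S(18)−X(23): -5≡21 → V
J(9)−K(10): -1≡25 → Z
V(21)−F(5): 16 → Q
A(0)−J(9): -9≡17 → R
K(10)−L(11): -1≡25 → Z
T(19)−I(8): 11 → L

GFKRXNVZQRZL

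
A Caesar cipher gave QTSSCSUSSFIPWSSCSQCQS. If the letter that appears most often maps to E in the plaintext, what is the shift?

The most frequent ciphertext letter is S (appears 9 times).
S is position 18; E is position 4.
Shift = 14.

14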